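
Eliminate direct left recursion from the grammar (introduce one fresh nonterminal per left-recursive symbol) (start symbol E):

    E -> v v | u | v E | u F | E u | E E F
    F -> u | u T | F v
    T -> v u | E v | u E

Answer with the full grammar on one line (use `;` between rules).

E -> v v E' | u E' | v E E' | u F E'; F -> u F' | u T F'; T -> v u | E v | u E; E' -> u E' | E F E' | ε; F' -> v F' | ε

E, F are directly left-recursive.
For E: α = {u, E F}, β = {v v, u, v E, u F}. Rewrite as E → β E' and E' → α E' | ε.
For F: α = {v}, β = {u, u T}. Rewrite as F → β F' and F' → α F' | ε.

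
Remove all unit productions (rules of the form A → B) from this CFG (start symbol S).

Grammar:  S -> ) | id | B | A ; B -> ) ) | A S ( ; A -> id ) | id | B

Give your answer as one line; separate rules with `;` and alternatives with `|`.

Unit pairs: A ⇒* {B}; S ⇒* {A, B}.
For every A with A ⇒* B via unit rules, add B's non-unit alternatives to A; then delete every rule of the form X → Y.

S -> ) ) | A S ( | ) | id | id ); B -> ) ) | A S (; A -> ) ) | A S ( | id ) | id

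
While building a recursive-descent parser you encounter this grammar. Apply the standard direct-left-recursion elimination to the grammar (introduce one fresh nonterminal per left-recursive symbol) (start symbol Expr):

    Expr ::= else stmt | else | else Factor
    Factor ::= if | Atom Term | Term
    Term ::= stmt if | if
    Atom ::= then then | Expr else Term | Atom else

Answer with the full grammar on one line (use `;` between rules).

Left recursion appears on Atom.
For Atom: α = {else}, β = {then then, Expr else Term}. Rewrite as Atom → β Atom1 and Atom1 → α Atom1 | ε.

Expr ::= else stmt | else | else Factor; Factor ::= if | Atom Term | Term; Term ::= stmt if | if; Atom ::= then then Atom1 | Expr else Term Atom1; Atom1 ::= else Atom1 | eps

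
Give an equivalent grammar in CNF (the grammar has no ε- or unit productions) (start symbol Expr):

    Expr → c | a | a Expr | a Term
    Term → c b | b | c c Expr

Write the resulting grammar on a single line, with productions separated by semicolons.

Introduce a nonterminal for each terminal appearing in a rule of length ≥ 2: X1 → a, X2 → c, X3 → b.
Binarize each right-hand side of length ≥ 3 by chaining fresh nonterminals (Y1, Y2, …): affected rules were Term → X2 X2 Expr.

Expr → c | a | X1 Expr | X1 Term; Term → X2 X3 | b | X2 Y1; X1 → a; X2 → c; X3 → b; Y1 → X2 Expr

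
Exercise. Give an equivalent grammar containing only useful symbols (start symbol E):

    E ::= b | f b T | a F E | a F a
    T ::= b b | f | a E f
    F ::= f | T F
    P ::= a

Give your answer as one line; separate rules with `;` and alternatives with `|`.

Generating nonterminals: {E, F, P, T}.
Reachable from E after that: {E, F, T}.
Removed useless symbols: {P} and every production mentioning them.

E ::= b | f b T | a F E | a F a; T ::= b b | f | a E f; F ::= f | T F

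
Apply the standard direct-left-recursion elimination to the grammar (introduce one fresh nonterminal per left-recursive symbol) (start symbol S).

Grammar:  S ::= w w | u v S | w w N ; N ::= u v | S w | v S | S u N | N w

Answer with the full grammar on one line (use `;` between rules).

S ::= w w | u v S | w w N; N ::= u v N' | S w N' | v S N' | S u N N'; N' ::= w N' | ε

Left recursion appears on N.
For N: α = {w}, β = {u v, S w, v S, S u N}. Rewrite as N → β N' and N' → α N' | ε.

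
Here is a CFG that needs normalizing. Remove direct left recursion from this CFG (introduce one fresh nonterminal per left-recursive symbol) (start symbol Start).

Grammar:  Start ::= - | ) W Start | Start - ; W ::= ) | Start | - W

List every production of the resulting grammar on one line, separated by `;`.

Directly left-recursive nonterminal: Start.
For Start: α = {-}, β = {-, ) W Start}. Rewrite as Start → β Start1 and Start1 → α Start1 | ε.

Start ::= - Start1 | ) W Start Start1; W ::= ) | Start | - W; Start1 ::= - Start1 | ε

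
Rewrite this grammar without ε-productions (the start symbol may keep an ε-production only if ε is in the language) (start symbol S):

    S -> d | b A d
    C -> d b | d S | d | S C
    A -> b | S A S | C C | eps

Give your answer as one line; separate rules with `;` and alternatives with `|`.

S -> d | b A d | b d; C -> d b | d S | d | S C; A -> b | S A S | S S | C C

Nullable set = {A}.
ε ∉ L(G), so no ε-production is kept.
Expand every rule over subsets of its nullable positions: S → b A d gives b A d | b d. A → S A S gives S A S | S S.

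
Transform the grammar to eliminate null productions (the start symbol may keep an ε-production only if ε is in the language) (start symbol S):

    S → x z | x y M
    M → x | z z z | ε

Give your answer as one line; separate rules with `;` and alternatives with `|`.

Nullable nonterminals: {M}.
ε ∉ L(G), so no ε-production is kept.
Add the nullable-subset variants: S → x y M gives x y M | x y.

S → x z | x y M | x y; M → x | z z z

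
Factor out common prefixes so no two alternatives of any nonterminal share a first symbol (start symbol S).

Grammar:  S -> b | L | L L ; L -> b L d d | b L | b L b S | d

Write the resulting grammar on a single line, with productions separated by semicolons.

S has alternatives sharing prefix 'L': factor to S → L S' with S' → ε | L.
L has alternatives sharing prefix 'b L': factor to L → b L L' with L' → d d | ε | b S.

S -> b | L S'; L -> d | b L L'; S' -> ε | L; L' -> d d | ε | b S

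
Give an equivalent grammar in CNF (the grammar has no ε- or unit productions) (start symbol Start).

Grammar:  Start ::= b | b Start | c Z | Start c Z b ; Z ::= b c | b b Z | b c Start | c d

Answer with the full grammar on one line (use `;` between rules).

Introduce a nonterminal for each terminal appearing in a rule of length ≥ 2: X1 → b, X2 → c, X3 → d.
Binarize each right-hand side of length ≥ 3 by chaining fresh nonterminals (Y1, Y2, …): affected rules were Start → Start X2 Z X1; Z → X1 X1 Z; Z → X1 X2 Start.

Start ::= b | X1 Start | X2 Z | Start Y1; Z ::= X1 X2 | X1 Y3 | X1 Y4 | X2 X3; X1 ::= b; X2 ::= c; X3 ::= d; Y1 ::= X2 Y2; Y2 ::= Z X1; Y3 ::= X1 Z; Y4 ::= X2 Start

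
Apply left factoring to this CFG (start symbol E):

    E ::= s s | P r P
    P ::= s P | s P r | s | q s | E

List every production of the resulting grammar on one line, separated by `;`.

E ::= s s | P r P; P ::= q s | E | s P'; P' ::= ε | P P''; P'' ::= ε | r

P has alternatives sharing prefix 's': factor to P → s P' with P' → P | P r | ε.
P' has alternatives sharing prefix 'P': factor to P' → P P'' with P'' → ε | r.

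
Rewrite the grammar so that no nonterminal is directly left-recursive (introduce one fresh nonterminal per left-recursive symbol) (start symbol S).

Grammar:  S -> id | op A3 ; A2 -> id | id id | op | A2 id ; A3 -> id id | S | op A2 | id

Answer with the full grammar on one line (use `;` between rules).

Directly left-recursive nonterminal: A2.
For A2: α = {id}, β = {id, id id, op}. Rewrite as A2 → β A2' and A2' → α A2' | ε.

S -> id | op A3; A2 -> id A2' | id id A2' | op A2'; A3 -> id id | S | op A2 | id; A2' -> id A2' | ε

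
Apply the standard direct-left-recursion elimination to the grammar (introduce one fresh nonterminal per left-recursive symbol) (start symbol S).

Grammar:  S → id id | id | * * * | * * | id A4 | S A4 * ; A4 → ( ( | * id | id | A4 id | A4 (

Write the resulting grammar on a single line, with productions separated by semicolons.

S → id id S' | id S' | * * * S' | * * S' | id A4 S'; A4 → ( ( A4' | * id A4' | id A4'; S' → A4 * S' | ε; A4' → id A4' | ( A4' | ε

Directly left-recursive nonterminals: S, A4.
For S: α = {A4 *}, β = {id id, id, * * *, * *, id A4}. Rewrite as S → β S' and S' → α S' | ε.
For A4: α = {id, (}, β = {( (, * id, id}. Rewrite as A4 → β A4' and A4' → α A4' | ε.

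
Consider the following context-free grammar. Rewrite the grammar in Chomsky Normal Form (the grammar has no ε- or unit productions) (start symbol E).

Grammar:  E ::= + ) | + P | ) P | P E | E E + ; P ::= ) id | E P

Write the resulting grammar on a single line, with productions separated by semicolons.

E ::= X1 X2 | X1 P | X2 P | P E | E Y1; P ::= X2 X3 | E P; X1 ::= +; X2 ::= ); X3 ::= id; Y1 ::= E X1

Introduce a nonterminal for each terminal appearing in a rule of length ≥ 2: X1 → +, X2 → ), X3 → id.
Binarize each right-hand side of length ≥ 3 by chaining fresh nonterminals (Y1, Y2, …): affected rules were E → E E X1.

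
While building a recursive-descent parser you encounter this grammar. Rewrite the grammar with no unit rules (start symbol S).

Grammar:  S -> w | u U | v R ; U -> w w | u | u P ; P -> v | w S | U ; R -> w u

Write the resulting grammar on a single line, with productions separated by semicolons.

Unit pairs: P ⇒* {U}.
Replace each nonterminal's rules with the union of the non-unit rules of every nonterminal it unit-derives.

S -> w | u U | v R; U -> w w | u | u P; P -> w w | u | u P | v | w S; R -> w u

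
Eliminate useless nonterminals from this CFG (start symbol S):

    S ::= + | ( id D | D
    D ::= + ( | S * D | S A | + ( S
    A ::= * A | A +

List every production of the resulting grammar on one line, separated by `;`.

S ::= + | ( id D | D; D ::= + ( | S * D | + ( S

Generating nonterminals: {D, S}.
Reachable from S after that: {D, S}.
Removed useless symbols: {A} and every production mentioning them.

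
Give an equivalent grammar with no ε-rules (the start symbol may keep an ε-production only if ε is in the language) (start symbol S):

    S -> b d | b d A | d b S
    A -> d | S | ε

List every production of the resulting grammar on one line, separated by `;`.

Nullable nonterminals: {A}.
ε ∉ L(G), so no ε-production is kept.

S -> b d | b d A | d b S; A -> d | S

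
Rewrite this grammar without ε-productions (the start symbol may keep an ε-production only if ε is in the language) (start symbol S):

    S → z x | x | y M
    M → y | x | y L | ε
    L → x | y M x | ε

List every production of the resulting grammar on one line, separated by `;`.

Nullable set = {L, M}.
ε ∉ L(G), so no ε-production is kept.
Expand every rule over subsets of its nullable positions: S → y M gives y M | y. L → y M x gives y M x | y x.

S → z x | x | y M | y; M → y | x | y L; L → x | y M x | y x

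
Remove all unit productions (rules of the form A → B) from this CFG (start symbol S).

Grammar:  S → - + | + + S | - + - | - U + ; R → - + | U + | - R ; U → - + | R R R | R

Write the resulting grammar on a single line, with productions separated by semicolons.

Unit pairs: U ⇒* {R}.
For each unit pair (A, B), copy every non-unit production of B to A, then drop all unit productions.

S → - + | + + S | - + - | - U +; R → - + | U + | - R; U → - + | R R R | U + | - R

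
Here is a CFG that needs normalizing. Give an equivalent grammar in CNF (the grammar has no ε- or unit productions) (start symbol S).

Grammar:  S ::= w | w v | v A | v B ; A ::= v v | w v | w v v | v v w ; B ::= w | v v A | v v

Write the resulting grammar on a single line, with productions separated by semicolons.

Introduce a nonterminal for each terminal appearing in a rule of length ≥ 2: X1 → w, X2 → v.
Binarize each right-hand side of length ≥ 3 by chaining fresh nonterminals (Y1, Y2, …): affected rules were A → X1 X2 X2; A → X2 X2 X1; B → X2 X2 A.

S ::= w | X1 X2 | X2 A | X2 B; A ::= X2 X2 | X1 X2 | X1 Y1 | X2 Y2; B ::= w | X2 Y3 | X2 X2; X1 ::= w; X2 ::= v; Y1 ::= X2 X2; Y2 ::= X2 X1; Y3 ::= X2 A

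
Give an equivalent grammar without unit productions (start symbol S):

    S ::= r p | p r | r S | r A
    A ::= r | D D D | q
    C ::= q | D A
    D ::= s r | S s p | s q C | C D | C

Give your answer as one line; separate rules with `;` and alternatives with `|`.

Unit pairs: D ⇒* {C}.
Replace each nonterminal's rules with the union of the non-unit rules of every nonterminal it unit-derives.

S ::= r p | p r | r S | r A; A ::= r | D D D | q; C ::= q | D A; D ::= q | D A | s r | S s p | s q C | C D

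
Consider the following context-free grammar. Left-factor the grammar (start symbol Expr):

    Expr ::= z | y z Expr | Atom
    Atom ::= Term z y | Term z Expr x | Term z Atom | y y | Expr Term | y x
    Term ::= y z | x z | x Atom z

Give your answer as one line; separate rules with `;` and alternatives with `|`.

Atom has alternatives sharing prefix 'Term z': factor to Atom → Term z Atom1 with Atom1 → y | Expr x | Atom.
Atom has alternatives sharing prefix 'y': factor to Atom → y Atom2 with Atom2 → y | x.
Term has alternatives sharing prefix 'x': factor to Term → x Term1 with Term1 → z | Atom z.

Expr ::= z | y z Expr | Atom; Atom ::= Expr Term | Term z Atom1 | y Atom2; Term ::= y z | x Term1; Atom1 ::= y | Expr x | Atom; Atom2 ::= y | x; Term1 ::= z | Atom z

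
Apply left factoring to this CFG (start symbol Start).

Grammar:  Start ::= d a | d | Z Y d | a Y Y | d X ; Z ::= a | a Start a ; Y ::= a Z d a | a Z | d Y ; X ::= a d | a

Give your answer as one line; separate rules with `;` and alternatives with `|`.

Start ::= Z Y d | a Y Y | d Start1; Z ::= a Z1; Y ::= d Y | a Z Y1; X ::= a X1; Start1 ::= a | ε | X; Z1 ::= ε | Start a; Y1 ::= d a | ε; X1 ::= d | ε

Start has alternatives sharing prefix 'd': factor to Start → d Start1 with Start1 → a | ε | X.
Z has alternatives sharing prefix 'a': factor to Z → a Z1 with Z1 → ε | Start a.
Y has alternatives sharing prefix 'a Z': factor to Y → a Z Y1 with Y1 → d a | ε.
X has alternatives sharing prefix 'a': factor to X → a X1 with X1 → d | ε.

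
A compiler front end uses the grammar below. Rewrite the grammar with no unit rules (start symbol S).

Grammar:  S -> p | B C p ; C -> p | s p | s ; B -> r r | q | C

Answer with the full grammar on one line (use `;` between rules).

Unit pairs: B ⇒* {C}.
For every A with A ⇒* B via unit rules, add B's non-unit alternatives to A; then delete every rule of the form X → Y.

S -> p | B C p; C -> p | s p | s; B -> r r | q | p | s p | s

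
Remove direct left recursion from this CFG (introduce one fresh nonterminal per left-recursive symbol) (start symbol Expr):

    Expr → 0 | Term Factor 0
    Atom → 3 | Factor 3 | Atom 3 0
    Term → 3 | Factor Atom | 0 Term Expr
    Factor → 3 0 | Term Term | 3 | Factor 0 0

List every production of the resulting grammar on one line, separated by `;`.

Atom, Factor are directly left-recursive.
For Atom: α = {3 0}, β = {3, Factor 3}. Rewrite as Atom → β Atom1 and Atom1 → α Atom1 | ε.
For Factor: α = {0 0}, β = {3 0, Term Term, 3}. Rewrite as Factor → β Factor1 and Factor1 → α Factor1 | ε.

Expr → 0 | Term Factor 0; Atom → 3 Atom1 | Factor 3 Atom1; Term → 3 | Factor Atom | 0 Term Expr; Factor → 3 0 Factor1 | Term Term Factor1 | 3 Factor1; Atom1 → 3 0 Atom1 | ε; Factor1 → 0 0 Factor1 | ε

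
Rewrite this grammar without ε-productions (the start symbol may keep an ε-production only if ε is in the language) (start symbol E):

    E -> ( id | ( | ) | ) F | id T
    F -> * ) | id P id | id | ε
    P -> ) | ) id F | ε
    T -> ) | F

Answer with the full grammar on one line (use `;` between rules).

The nullable symbols are {F, P, T}.
ε ∉ L(G), so no ε-production is kept.
Add the nullable-subset variants: E → id T gives id T | id. F → id P id gives id P id | id id. P → ) id F gives ) id F | ) id.

E -> ( id | ( | ) | ) F | id T | id; F -> * ) | id P id | id id | id; P -> ) | ) id F | ) id; T -> ) | F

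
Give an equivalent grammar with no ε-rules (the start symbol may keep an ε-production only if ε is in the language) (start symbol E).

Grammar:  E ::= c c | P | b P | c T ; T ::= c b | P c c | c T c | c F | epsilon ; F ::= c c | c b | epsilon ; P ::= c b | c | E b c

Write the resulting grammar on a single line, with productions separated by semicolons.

The nullable symbols are {F, T}.
ε ∉ L(G), so no ε-production is kept.
Expand every rule over subsets of its nullable positions: E → c T gives c T | c. T → c T c gives c T c | c c. T → c F gives c F | c.

E ::= c c | P | b P | c T | c; T ::= c b | P c c | c T c | c c | c F | c; F ::= c c | c b; P ::= c b | c | E b c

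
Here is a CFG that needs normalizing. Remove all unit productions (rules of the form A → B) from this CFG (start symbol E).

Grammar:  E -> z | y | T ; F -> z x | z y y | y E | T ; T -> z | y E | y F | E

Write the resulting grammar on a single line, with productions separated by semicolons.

E -> z | y | y E | y F; F -> z | y | z x | z y y | y E | y F; T -> z | y | y E | y F

Unit pairs: E ⇒* {T}; F ⇒* {E, T}; T ⇒* {E}.
For each unit pair (A, B), copy every non-unit production of B to A, then drop all unit productions.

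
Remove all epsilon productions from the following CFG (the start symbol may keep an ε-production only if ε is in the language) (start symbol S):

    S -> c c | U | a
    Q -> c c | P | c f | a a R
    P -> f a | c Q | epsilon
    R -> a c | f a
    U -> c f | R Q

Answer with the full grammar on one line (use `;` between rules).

S -> c c | U | a; Q -> c c | P | c f | a a R; P -> f a | c Q | c; R -> a c | f a; U -> c f | R Q | R

The nullable symbols are {P, Q}.
ε ∉ L(G), so no ε-production is kept.
Add the nullable-subset variants: P → c Q gives c Q | c. U → R Q gives R Q | R.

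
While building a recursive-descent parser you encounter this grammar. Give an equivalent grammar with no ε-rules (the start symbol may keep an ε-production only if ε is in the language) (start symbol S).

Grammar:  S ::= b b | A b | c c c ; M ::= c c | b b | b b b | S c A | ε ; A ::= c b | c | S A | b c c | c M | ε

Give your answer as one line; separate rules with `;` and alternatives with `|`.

S ::= b b | A b | b | c c c; M ::= c c | b b | b b b | S c A | S c; A ::= c b | c | S A | S | b c c | c M

The nullable symbols are {A, M}.
ε ∉ L(G), so no ε-production is kept.
Expand every rule over subsets of its nullable positions: S → A b gives A b | b. M → S c A gives S c A | S c. A → S A gives S A | S.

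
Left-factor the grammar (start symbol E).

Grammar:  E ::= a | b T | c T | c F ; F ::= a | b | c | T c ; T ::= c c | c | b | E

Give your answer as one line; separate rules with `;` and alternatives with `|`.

E has alternatives sharing prefix 'c': factor to E → c E' with E' → T | F.
T has alternatives sharing prefix 'c': factor to T → c T' with T' → c | ε.

E ::= a | b T | c E'; F ::= a | b | c | T c; T ::= b | E | c T'; E' ::= T | F; T' ::= c | eps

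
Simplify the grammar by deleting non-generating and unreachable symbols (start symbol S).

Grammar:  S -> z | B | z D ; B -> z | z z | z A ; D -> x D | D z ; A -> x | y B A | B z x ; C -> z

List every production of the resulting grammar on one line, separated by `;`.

Generating nonterminals: {A, B, C, S}.
Reachable from S after that: {A, B, S}.
Removed useless symbols: {C, D} and every production mentioning them.

S -> z | B; B -> z | z z | z A; A -> x | y B A | B z x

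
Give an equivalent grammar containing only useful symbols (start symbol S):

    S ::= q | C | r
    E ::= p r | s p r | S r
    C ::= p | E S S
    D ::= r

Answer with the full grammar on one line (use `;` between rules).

Generating nonterminals: {C, D, E, S}.
Reachable from S after that: {C, E, S}.
Removed useless symbols: {D} and every production mentioning them.

S ::= q | C | r; E ::= p r | s p r | S r; C ::= p | E S S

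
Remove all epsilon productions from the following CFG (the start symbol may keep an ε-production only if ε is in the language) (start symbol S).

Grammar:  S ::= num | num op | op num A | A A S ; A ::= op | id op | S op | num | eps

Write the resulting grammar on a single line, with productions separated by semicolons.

The nullable symbols are {A}.
ε ∉ L(G), so no ε-production is kept.
For each production, add variants omitting each subset of nullable occurrences: S → op num A gives op num A | op num. S → A A S gives A A S | A S.

S ::= num | num op | op num A | op num | A A S | A S; A ::= op | id op | S op | num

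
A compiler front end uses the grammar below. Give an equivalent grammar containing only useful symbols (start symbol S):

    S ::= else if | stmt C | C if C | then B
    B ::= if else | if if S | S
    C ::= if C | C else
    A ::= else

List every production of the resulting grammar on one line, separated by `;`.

Generating nonterminals: {A, B, S}.
Reachable from S after that: {B, S}.
Removed useless symbols: {A, C} and every production mentioning them.

S ::= else if | then B; B ::= if else | if if S | S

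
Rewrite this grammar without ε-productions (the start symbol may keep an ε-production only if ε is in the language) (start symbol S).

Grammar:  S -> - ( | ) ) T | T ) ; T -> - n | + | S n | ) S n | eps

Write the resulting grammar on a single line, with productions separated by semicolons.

S -> - ( | ) ) T | ) ) | T ) | ); T -> - n | + | S n | ) S n

Nullable set = {T}.
ε ∉ L(G), so no ε-production is kept.
Add the nullable-subset variants: S → ) ) T gives ) ) T | ) ). S → T ) gives T ) | ).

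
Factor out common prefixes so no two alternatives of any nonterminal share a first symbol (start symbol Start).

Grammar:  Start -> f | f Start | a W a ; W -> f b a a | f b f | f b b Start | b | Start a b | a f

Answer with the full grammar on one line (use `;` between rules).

Start has alternatives sharing prefix 'f': factor to Start → f Start1 with Start1 → ε | Start.
W has alternatives sharing prefix 'f b': factor to W → f b W1 with W1 → a a | f | b Start.

Start -> a W a | f Start1; W -> b | Start a b | a f | f b W1; Start1 -> ε | Start; W1 -> a a | f | b Start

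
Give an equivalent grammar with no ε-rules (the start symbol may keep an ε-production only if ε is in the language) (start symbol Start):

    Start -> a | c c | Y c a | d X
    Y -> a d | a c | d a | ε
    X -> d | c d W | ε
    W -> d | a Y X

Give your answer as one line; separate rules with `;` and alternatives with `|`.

Nullable set = {X, Y}.
ε ∉ L(G), so no ε-production is kept.
Expand every rule over subsets of its nullable positions: Start → Y c a gives Y c a | c a. Start → d X gives d X | d. W → a Y X gives a Y X | a Y | a X | a.

Start -> a | c c | Y c a | c a | d X | d; Y -> a d | a c | d a; X -> d | c d W; W -> d | a Y X | a Y | a X | a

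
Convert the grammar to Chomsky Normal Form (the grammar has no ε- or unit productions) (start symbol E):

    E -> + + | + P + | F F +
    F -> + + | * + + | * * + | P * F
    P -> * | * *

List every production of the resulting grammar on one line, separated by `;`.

E -> X1 X1 | X1 Y1 | F Y2; F -> X1 X1 | X2 Y3 | X2 Y4 | P Y5; P -> * | X2 X2; X1 -> +; X2 -> *; Y1 -> P X1; Y2 -> F X1; Y3 -> X1 X1; Y4 -> X2 X1; Y5 -> X2 F

Introduce a nonterminal for each terminal appearing in a rule of length ≥ 2: X1 → +, X2 → *.
Binarize each right-hand side of length ≥ 3 by chaining fresh nonterminals (Y1, Y2, …): affected rules were E → X1 P X1; E → F F X1; F → X2 X1 X1; F → X2 X2 X1.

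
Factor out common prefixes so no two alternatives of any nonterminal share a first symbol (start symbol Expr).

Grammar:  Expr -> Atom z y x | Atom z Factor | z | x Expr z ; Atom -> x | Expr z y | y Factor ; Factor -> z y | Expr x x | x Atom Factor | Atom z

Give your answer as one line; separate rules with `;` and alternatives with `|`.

Expr -> z | x Expr z | Atom z Expr1; Atom -> x | Expr z y | y Factor; Factor -> z y | Expr x x | x Atom Factor | Atom z; Expr1 -> y x | Factor

Expr has alternatives sharing prefix 'Atom z': factor to Expr → Atom z Expr1 with Expr1 → y x | Factor.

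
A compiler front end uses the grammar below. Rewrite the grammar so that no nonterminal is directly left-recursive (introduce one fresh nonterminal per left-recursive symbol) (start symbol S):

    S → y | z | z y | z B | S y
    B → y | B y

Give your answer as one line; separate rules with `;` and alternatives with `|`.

S, B are directly left-recursive.
For S: α = {y}, β = {y, z, z y, z B}. Rewrite as S → β S' and S' → α S' | ε.
For B: α = {y}, β = {y}. Rewrite as B → β B' and B' → α B' | ε.

S → y S' | z S' | z y S' | z B S'; B → y B'; S' → y S' | ε; B' → y B' | ε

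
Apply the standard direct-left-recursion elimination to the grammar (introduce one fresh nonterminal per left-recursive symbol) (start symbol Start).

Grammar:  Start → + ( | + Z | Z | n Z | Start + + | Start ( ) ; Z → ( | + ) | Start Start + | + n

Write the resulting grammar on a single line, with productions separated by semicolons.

Start → + ( Start1 | + Z Start1 | Z Start1 | n Z Start1; Z → ( | + ) | Start Start + | + n; Start1 → + + Start1 | ( ) Start1 | epsilon

Left recursion appears on Start.
For Start: α = {+ +, ( )}, β = {+ (, + Z, Z, n Z}. Rewrite as Start → β Start1 and Start1 → α Start1 | ε.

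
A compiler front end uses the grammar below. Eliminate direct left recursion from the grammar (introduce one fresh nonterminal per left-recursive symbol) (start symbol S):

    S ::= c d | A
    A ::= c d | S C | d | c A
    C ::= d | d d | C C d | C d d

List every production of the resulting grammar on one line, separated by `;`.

Left recursion appears on C.
For C: α = {C d, d d}, β = {d, d d}. Rewrite as C → β C' and C' → α C' | ε.

S ::= c d | A; A ::= c d | S C | d | c A; C ::= d C' | d d C'; C' ::= C d C' | d d C' | ε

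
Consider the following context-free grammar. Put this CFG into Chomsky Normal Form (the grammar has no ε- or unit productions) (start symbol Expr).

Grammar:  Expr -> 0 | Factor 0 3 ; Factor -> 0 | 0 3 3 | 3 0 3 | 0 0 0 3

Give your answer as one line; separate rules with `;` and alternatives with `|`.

Introduce a nonterminal for each terminal appearing in a rule of length ≥ 2: X1 → 0, X2 → 3.
Binarize each right-hand side of length ≥ 3 by chaining fresh nonterminals (Y1, Y2, …): affected rules were Expr → Factor X1 X2; Factor → X1 X2 X2; Factor → X2 X1 X2; Factor → X1 X1 X1 X2.

Expr -> 0 | Factor Y1; Factor -> 0 | X1 Y2 | X2 Y3 | X1 Y4; X1 -> 0; X2 -> 3; Y1 -> X1 X2; Y2 -> X2 X2; Y3 -> X1 X2; Y4 -> X1 Y5; Y5 -> X1 X2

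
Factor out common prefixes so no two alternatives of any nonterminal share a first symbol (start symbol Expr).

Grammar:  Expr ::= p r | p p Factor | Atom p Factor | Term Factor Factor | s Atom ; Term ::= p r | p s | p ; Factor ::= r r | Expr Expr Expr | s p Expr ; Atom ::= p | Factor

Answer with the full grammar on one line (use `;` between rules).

Expr has alternatives sharing prefix 'p': factor to Expr → p Expr1 with Expr1 → r | p Factor.
Term has alternatives sharing prefix 'p': factor to Term → p Term1 with Term1 → r | s | ε.

Expr ::= Atom p Factor | Term Factor Factor | s Atom | p Expr1; Term ::= p Term1; Factor ::= r r | Expr Expr Expr | s p Expr; Atom ::= p | Factor; Expr1 ::= r | p Factor; Term1 ::= r | s | ε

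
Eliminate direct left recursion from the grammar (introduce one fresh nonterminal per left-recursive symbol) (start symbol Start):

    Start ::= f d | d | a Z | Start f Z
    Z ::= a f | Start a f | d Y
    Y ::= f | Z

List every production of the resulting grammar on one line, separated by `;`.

Start ::= f d Start1 | d Start1 | a Z Start1; Z ::= a f | Start a f | d Y; Y ::= f | Z; Start1 ::= f Z Start1 | ε

Directly left-recursive nonterminal: Start.
For Start: α = {f Z}, β = {f d, d, a Z}. Rewrite as Start → β Start1 and Start1 → α Start1 | ε.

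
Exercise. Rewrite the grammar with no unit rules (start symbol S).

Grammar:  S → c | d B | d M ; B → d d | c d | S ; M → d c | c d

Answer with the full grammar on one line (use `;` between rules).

Unit pairs: B ⇒* {S}.
For each unit pair (A, B), copy every non-unit production of B to A, then drop all unit productions.

S → c | d B | d M; B → d d | c d | c | d B | d M; M → d c | c d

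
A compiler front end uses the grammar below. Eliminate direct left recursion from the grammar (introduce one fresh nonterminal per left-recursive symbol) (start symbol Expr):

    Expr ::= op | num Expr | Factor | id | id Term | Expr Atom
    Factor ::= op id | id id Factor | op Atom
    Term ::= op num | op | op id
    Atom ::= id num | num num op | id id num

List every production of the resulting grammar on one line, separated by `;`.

Left recursion appears on Expr.
For Expr: α = {Atom}, β = {op, num Expr, Factor, id, id Term}. Rewrite as Expr → β Expr1 and Expr1 → α Expr1 | ε.

Expr ::= op Expr1 | num Expr Expr1 | Factor Expr1 | id Expr1 | id Term Expr1; Factor ::= op id | id id Factor | op Atom; Term ::= op num | op | op id; Atom ::= id num | num num op | id id num; Expr1 ::= Atom Expr1 | eps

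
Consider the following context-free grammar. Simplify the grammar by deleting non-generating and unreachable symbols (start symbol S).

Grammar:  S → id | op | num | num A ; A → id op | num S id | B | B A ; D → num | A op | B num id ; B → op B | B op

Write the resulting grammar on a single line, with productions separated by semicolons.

Generating nonterminals: {A, D, S}.
Reachable from S after that: {A, S}.
Removed useless symbols: {B, D} and every production mentioning them.

S → id | op | num | num A; A → id op | num S id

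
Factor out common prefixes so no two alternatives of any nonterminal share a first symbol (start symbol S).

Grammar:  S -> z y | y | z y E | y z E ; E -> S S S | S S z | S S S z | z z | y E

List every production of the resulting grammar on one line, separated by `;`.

S has alternatives sharing prefix 'z y': factor to S → z y S' with S' → ε | E.
S has alternatives sharing prefix 'y': factor to S → y S'' with S'' → ε | z E.
E has alternatives sharing prefix 'S S': factor to E → S S E' with E' → S | z | S z.
E' has alternatives sharing prefix 'S': factor to E' → S E'' with E'' → ε | z.

S -> z y S' | y S''; E -> z z | y E | S S E'; S' -> ε | E; S'' -> ε | z E; E' -> z | S E''; E'' -> ε | z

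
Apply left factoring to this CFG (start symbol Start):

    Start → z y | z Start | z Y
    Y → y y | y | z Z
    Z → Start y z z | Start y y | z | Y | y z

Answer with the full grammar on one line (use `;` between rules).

Start has alternatives sharing prefix 'z': factor to Start → z Start1 with Start1 → y | Start | Y.
Y has alternatives sharing prefix 'y': factor to Y → y Y1 with Y1 → y | ε.
Z has alternatives sharing prefix 'Start y': factor to Z → Start y Z1 with Z1 → z z | y.

Start → z Start1; Y → z Z | y Y1; Z → z | Y | y z | Start y Z1; Start1 → y | Start | Y; Y1 → y | ε; Z1 → z z | y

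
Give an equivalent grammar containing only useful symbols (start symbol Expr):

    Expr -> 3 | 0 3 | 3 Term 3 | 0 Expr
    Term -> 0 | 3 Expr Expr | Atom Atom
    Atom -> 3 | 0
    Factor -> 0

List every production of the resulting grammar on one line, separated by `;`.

Expr -> 3 | 0 3 | 3 Term 3 | 0 Expr; Term -> 0 | 3 Expr Expr | Atom Atom; Atom -> 3 | 0

Generating nonterminals: {Atom, Expr, Factor, Term}.
Reachable from Expr after that: {Atom, Expr, Term}.
Removed useless symbols: {Factor} and every production mentioning them.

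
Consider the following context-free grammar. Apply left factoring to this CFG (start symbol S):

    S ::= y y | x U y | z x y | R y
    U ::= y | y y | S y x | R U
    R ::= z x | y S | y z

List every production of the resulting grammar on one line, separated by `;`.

U has alternatives sharing prefix 'y': factor to U → y U' with U' → ε | y.
R has alternatives sharing prefix 'y': factor to R → y R' with R' → S | z.

S ::= y y | x U y | z x y | R y; U ::= S y x | R U | y U'; R ::= z x | y R'; U' ::= ε | y; R' ::= S | z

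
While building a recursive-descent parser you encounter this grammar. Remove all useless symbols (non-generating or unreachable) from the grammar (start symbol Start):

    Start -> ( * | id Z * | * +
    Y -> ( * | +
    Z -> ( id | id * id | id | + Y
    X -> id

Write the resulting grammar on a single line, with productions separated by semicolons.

Start -> ( * | id Z * | * +; Y -> ( * | +; Z -> ( id | id * id | id | + Y

Generating nonterminals: {Start, X, Y, Z}.
Reachable from Start after that: {Start, Y, Z}.
Removed useless symbols: {X} and every production mentioning them.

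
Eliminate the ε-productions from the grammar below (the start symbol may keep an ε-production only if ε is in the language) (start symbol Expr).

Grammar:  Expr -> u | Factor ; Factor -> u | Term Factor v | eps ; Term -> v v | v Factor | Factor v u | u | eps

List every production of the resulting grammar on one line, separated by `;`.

The nullable symbols are {Expr, Factor, Term}.
ε ∈ L(G) since Expr is nullable, so keep Expr → ε.
Add the nullable-subset variants: Factor → Term Factor v gives Term Factor v | Term v | Factor v | v. Term → v Factor gives v Factor | v. Term → Factor v u gives Factor v u | v u.

Expr -> u | Factor | eps; Factor -> u | Term Factor v | Term v | Factor v | v; Term -> v v | v Factor | v | Factor v u | v u | u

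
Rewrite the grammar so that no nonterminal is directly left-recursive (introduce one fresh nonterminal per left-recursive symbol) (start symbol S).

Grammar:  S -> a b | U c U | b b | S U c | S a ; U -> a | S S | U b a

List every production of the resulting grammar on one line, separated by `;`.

S -> a b S' | U c U S' | b b S'; U -> a U' | S S U'; S' -> U c S' | a S' | ε; U' -> b a U' | ε

Left recursion appears on S, U.
For S: α = {U c, a}, β = {a b, U c U, b b}. Rewrite as S → β S' and S' → α S' | ε.
For U: α = {b a}, β = {a, S S}. Rewrite as U → β U' and U' → α U' | ε.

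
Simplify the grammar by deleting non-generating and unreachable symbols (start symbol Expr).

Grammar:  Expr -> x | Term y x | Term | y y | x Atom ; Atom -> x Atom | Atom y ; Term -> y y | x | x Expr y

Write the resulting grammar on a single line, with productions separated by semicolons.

Generating nonterminals: {Expr, Term}.
Reachable from Expr after that: {Expr, Term}.
Removed useless symbols: {Atom} and every production mentioning them.

Expr -> x | Term y x | Term | y y; Term -> y y | x | x Expr y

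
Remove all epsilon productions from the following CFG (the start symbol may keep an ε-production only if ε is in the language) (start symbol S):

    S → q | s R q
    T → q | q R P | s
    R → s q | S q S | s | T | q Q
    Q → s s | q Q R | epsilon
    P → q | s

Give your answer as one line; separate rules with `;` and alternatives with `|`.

S → q | s R q; T → q | q R P | s; R → s q | S q S | s | T | q Q | q; Q → s s | q Q R | q R; P → q | s

The nullable symbols are {Q}.
ε ∉ L(G), so no ε-production is kept.
For each production, add variants omitting each subset of nullable occurrences: R → q Q gives q Q | q. Q → q Q R gives q Q R | q R.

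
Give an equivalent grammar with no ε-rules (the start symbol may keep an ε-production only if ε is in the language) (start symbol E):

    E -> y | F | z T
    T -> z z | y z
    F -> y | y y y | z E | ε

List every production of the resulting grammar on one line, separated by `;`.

The nullable symbols are {E, F}.
ε ∈ L(G) since E is nullable, so keep E → ε.
For each production, add variants omitting each subset of nullable occurrences: F → z E gives z E | z.

E -> y | F | z T | ε; T -> z z | y z; F -> y | y y y | z E | z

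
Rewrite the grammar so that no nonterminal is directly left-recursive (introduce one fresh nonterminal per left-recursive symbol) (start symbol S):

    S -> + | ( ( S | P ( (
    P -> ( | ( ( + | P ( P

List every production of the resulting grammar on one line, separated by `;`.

S -> + | ( ( S | P ( (; P -> ( P' | ( ( + P'; P' -> ( P P' | ε

Left recursion appears on P.
For P: α = {( P}, β = {(, ( ( +}. Rewrite as P → β P' and P' → α P' | ε.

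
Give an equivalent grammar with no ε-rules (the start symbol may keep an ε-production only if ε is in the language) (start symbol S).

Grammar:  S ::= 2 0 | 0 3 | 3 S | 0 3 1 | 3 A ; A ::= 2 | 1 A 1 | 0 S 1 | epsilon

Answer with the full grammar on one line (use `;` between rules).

Nullable nonterminals: {A}.
ε ∉ L(G), so no ε-production is kept.
Add the nullable-subset variants: S → 3 A gives 3 A | 3. A → 1 A 1 gives 1 A 1 | 1 1.

S ::= 2 0 | 0 3 | 3 S | 0 3 1 | 3 A | 3; A ::= 2 | 1 A 1 | 1 1 | 0 S 1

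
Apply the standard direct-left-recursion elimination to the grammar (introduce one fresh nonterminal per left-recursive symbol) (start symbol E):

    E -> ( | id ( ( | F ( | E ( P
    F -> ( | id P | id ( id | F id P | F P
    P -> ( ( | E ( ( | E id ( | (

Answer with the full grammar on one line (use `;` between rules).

Left recursion appears on E, F.
For E: α = {( P}, β = {(, id ( (, F (}. Rewrite as E → β E' and E' → α E' | ε.
For F: α = {id P, P}, β = {(, id P, id ( id}. Rewrite as F → β F' and F' → α F' | ε.

E -> ( E' | id ( ( E' | F ( E'; F -> ( F' | id P F' | id ( id F'; P -> ( ( | E ( ( | E id ( | (; E' -> ( P E' | eps; F' -> id P F' | P F' | eps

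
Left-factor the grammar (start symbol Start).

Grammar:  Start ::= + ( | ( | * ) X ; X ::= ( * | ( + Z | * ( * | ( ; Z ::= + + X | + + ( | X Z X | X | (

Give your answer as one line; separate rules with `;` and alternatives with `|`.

X has alternatives sharing prefix '(': factor to X → ( X1 with X1 → * | + Z | ε.
Z has alternatives sharing prefix '+ +': factor to Z → + + Z1 with Z1 → X | (.
Z has alternatives sharing prefix 'X': factor to Z → X Z2 with Z2 → Z X | ε.

Start ::= + ( | ( | * ) X; X ::= * ( * | ( X1; Z ::= ( | + + Z1 | X Z2; X1 ::= * | + Z | epsilon; Z1 ::= X | (; Z2 ::= Z X | epsilon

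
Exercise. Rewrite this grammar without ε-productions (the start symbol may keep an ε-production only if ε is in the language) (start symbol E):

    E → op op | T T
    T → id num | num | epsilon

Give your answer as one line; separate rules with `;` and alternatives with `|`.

The nullable symbols are {E, T}.
ε ∈ L(G) since E is nullable, so keep E → ε.
Expand every rule over subsets of its nullable positions: E → T T gives T T | T.

E → op op | T T | T | epsilon; T → id num | num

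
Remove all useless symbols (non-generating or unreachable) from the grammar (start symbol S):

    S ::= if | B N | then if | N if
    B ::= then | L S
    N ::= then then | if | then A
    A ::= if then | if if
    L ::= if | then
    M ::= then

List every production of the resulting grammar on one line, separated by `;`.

Generating nonterminals: {A, B, L, M, N, S}.
Reachable from S after that: {A, B, L, N, S}.
Removed useless symbols: {M} and every production mentioning them.

S ::= if | B N | then if | N if; B ::= then | L S; N ::= then then | if | then A; A ::= if then | if if; L ::= if | then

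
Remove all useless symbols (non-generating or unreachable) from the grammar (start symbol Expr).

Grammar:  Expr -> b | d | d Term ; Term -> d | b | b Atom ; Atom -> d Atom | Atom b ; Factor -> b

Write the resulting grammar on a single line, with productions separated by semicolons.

Expr -> b | d | d Term; Term -> d | b

Generating nonterminals: {Expr, Factor, Term}.
Reachable from Expr after that: {Expr, Term}.
Removed useless symbols: {Atom, Factor} and every production mentioning them.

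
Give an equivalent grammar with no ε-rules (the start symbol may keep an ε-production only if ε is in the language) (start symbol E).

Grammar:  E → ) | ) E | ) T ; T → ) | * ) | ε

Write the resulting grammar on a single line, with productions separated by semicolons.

The nullable symbols are {T}.
ε ∉ L(G), so no ε-production is kept.

E → ) | ) E | ) T; T → ) | * )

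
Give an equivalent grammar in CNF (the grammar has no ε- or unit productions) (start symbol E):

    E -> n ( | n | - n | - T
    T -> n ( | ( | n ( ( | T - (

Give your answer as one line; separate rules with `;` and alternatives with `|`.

E -> X1 X2 | n | X3 X1 | X3 T; T -> X1 X2 | ( | X1 Y1 | T Y2; X1 -> n; X2 -> (; X3 -> -; Y1 -> X2 X2; Y2 -> X3 X2

Introduce a nonterminal for each terminal appearing in a rule of length ≥ 2: X1 → n, X2 → (, X3 → -.
Binarize each right-hand side of length ≥ 3 by chaining fresh nonterminals (Y1, Y2, …): affected rules were T → X1 X2 X2; T → T X3 X2.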